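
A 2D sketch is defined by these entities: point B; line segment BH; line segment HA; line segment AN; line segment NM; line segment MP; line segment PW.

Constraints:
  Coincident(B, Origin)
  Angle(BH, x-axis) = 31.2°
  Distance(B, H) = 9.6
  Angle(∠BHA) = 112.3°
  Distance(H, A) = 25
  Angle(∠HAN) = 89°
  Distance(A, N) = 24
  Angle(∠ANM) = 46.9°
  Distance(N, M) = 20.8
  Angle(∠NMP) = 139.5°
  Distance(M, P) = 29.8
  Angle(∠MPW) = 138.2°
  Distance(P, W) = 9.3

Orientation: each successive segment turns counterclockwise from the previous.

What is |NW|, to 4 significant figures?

53.06

B is at the origin; BH runs at 31.2° with length 9.6, so H = (8.211, 4.973). ∠BHA = 112.3° gives HA at 98.90° from the x-axis; with |HA| = 25.0, A = (4.344, 29.67). ∠HAN = 89.0° gives AN at -170.1° from the x-axis; with |AN| = 24.0, N = (-19.30, 25.55). ∠ANM = 46.9° gives NM at -37.00° from the x-axis; with |NM| = 20.8, M = (-2.687, 13.03). ∠NMP = 139.5° gives MP at 3.500° from the x-axis; with |MP| = 29.8, P = (27.06, 14.85). ∠MPW = 138.2° gives PW at 45.30° from the x-axis; with |PW| = 9.3, W = (33.60, 21.46). Then |NW| = |W − N| = 53.06.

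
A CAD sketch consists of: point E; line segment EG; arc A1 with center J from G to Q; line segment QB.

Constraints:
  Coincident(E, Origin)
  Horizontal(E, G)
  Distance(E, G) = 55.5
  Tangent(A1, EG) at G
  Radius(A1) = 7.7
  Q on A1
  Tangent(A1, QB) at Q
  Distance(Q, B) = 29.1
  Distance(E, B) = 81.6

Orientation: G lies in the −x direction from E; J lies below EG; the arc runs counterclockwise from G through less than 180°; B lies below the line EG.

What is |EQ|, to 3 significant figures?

62.4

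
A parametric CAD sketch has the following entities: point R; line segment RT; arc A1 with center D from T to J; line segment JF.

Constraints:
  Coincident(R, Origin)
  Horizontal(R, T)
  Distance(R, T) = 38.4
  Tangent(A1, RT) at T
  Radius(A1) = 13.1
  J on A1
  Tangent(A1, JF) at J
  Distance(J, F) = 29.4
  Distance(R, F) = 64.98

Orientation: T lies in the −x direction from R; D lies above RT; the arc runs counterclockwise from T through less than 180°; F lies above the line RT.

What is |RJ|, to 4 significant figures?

35.90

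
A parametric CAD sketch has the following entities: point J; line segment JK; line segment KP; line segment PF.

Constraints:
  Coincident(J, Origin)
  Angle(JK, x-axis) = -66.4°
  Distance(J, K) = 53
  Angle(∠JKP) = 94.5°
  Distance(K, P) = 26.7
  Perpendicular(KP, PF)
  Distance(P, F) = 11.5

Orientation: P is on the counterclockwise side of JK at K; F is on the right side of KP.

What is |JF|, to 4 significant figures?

71.35

J is at the origin; JK runs at -66.4° with length 53.0, so K = 53.0·(cos -66.4°, sin -66.4°) = (21.22, -48.57). ∠JKP = 94.5°, so KP runs at -66.4° + (180° − 94.5°) = 19.10° from the x-axis; with |KP| = 26.7, P = K + 26.7·(cos 19.10°, sin 19.10°) = (46.45, -39.83). The perpendicularity gives PF at right angles to KP; with |PF| = 11.5 on the right of KP, F = P + 11.5·(0.3272, -0.9449) = (50.21, -50.70). Then |JF| = |F − J| = 71.35.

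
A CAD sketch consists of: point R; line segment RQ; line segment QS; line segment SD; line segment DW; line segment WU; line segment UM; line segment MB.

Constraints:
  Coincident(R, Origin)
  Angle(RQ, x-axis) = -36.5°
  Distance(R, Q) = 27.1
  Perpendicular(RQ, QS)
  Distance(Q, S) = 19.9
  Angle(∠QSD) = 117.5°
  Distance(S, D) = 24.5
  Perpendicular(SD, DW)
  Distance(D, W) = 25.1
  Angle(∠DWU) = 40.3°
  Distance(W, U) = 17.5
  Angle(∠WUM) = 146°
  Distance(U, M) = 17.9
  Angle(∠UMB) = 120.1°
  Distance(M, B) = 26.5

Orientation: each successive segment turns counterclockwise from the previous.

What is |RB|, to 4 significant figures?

54.86

∠WUM = 146.0° gives UM at 19.70° from the x-axis; with |UM| = 17.9, M = (34.13, 12.61). ∠UMB = 120.1° gives MB at 79.60° from the x-axis; with |MB| = 26.5, B = (38.92, 38.67). Then |RB| = |B − R| = 54.86.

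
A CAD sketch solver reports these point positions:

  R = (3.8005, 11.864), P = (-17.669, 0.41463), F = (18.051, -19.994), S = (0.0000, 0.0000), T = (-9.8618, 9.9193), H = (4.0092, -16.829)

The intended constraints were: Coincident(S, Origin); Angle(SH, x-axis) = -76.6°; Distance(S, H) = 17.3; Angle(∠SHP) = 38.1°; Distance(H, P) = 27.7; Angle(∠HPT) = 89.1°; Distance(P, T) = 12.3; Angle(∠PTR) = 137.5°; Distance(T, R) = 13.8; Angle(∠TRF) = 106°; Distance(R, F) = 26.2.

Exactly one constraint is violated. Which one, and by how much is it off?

Distance(R, F) = 26.2 — off by 8.70.

S = (0.00, 0.00) ✓; SH at -76.60° ✓; |SH| = 17.30 ✓; ∠SHP = 38.10° ✓; |HP| = 27.70 ✓; ∠HPT = 89.10° ✓; |PT| = 12.30 ✓; ∠PTR = 137.5° ✓; |TR| = 13.80 ✓; ∠TRF = 106.0° ✓; |RF| = 34.90 ✗.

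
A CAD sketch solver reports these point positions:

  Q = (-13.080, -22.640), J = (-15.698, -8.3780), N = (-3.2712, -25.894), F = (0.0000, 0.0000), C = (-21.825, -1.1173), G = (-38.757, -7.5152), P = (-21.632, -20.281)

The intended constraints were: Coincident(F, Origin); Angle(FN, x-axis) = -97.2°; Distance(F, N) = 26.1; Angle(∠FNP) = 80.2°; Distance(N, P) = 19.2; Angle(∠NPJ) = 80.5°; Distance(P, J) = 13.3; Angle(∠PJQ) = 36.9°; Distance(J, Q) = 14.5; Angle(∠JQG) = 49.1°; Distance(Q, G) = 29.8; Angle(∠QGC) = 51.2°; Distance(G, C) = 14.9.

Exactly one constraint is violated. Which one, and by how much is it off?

Distance(G, C) = 14.9 — off by 3.20.

F = (0.00, 0.00) ✓; FN at -97.20° ✓; |FN| = 26.10 ✓; ∠FNP = 80.20° ✓; |NP| = 19.20 ✓; ∠NPJ = 80.50° ✓; |PJ| = 13.30 ✓; ∠PJQ = 36.90° ✓; |JQ| = 14.50 ✓; ∠JQG = 49.10° ✓; |QG| = 29.80 ✓; ∠QGC = 51.20° ✓; |GC| = 18.10 ✗.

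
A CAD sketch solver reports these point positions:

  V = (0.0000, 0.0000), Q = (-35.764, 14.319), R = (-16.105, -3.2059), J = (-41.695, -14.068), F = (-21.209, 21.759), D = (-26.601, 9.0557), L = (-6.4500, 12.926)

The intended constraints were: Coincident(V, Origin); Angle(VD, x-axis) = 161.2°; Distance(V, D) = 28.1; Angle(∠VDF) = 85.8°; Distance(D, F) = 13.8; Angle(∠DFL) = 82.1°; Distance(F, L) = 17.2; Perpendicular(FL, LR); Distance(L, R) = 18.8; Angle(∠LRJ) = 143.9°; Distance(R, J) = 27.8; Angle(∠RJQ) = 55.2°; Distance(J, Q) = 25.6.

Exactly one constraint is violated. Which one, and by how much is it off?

Distance(J, Q) = 25.6 — off by 3.40.

V = (0.00, 0.00) ✓; VD at 161.2° ✓; |VD| = 28.10 ✓; ∠VDF = 85.80° ✓; |DF| = 13.80 ✓; ∠DFL = 82.10° ✓; |FL| = 17.20 ✓; ∠(FL, LR) = 90.00° ✓; |LR| = 18.80 ✓; ∠LRJ = 143.9° ✓; |RJ| = 27.80 ✓; ∠RJQ = 55.20° ✓; |JQ| = 29.00 ✗.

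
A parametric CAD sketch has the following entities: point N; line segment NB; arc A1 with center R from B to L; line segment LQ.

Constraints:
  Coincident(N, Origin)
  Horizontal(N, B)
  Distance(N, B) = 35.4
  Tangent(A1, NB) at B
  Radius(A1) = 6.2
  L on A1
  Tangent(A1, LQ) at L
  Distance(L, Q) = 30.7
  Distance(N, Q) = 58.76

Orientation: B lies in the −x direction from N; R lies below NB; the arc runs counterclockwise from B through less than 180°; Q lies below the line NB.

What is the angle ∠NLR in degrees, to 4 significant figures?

17.27°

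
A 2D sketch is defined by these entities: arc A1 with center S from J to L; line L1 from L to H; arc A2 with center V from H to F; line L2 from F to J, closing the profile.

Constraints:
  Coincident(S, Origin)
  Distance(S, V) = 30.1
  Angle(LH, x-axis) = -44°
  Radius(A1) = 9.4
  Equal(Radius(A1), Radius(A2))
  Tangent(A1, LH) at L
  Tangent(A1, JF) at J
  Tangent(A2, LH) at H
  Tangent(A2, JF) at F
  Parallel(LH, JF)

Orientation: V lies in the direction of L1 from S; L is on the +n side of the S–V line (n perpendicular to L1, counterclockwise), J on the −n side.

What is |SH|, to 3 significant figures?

31.5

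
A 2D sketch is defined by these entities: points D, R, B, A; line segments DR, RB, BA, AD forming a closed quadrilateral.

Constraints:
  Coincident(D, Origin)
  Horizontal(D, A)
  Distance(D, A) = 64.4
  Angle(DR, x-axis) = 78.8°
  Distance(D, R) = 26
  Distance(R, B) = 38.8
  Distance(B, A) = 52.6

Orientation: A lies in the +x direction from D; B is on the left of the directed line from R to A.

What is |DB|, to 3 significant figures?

59.5

D is at the origin; DA is horizontal with |DA| = 64.4 and A in +x, so A = (64.4, 0). DR runs at 78.8° with |DR| = 26.0, so R = (5.05, 25.5). B is determined by |RB| = 38.8 and |BA| = 52.6 together: it lies at the intersection of circle(R, 38.8) and circle(A, 52.6). With |RA| = 64.6, the foot of the radical line on RA is 22.5 from R and the perpendicular offset is √(38.8² − 22.5²) = 31.6. Taking the left-of-RA solution: B = (38.2, 45.6).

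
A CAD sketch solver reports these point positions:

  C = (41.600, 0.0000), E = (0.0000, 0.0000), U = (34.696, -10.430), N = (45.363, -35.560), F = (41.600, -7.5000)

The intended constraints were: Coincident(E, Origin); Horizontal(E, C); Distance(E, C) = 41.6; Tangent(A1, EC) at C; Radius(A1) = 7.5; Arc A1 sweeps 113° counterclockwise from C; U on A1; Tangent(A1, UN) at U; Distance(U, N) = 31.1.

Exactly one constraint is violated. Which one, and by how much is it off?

Distance(U, N) = 31.1 — off by 3.80.

E = (0.00, 0.00) ✓; E.y = 0.00, C.y = 0.00 ✓; |EC| = 41.60 ✓; ∠(FC, CE) = 90.00° ✓; |FC| = 7.500 ✓; bearing(F→U) − bearing(F→C) = 113.0° ✓; |FU| = 7.500 ✓; ∠(FU, UN) = 90.00° ✓; |UN| = 27.30 ✗.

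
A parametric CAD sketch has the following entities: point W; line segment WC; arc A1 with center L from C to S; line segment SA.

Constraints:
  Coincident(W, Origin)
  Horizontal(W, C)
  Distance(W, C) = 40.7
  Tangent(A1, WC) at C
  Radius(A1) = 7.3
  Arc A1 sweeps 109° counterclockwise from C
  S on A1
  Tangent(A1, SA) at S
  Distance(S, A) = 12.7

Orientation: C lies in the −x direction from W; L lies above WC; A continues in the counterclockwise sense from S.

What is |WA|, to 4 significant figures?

43.69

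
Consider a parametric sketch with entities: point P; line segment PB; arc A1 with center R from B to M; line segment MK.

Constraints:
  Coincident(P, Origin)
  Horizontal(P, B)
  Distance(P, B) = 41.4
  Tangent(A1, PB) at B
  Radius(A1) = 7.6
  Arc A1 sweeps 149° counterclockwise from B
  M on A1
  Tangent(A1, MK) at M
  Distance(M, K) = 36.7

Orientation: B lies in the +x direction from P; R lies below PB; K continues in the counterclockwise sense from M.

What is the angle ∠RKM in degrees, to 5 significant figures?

11.700°

P is at the origin; PB is horizontal with |PB| = 41.4 and B on the +x side, so B = (41.400, 0.0000). Since A1 is tangent to PB there, RB ⟂ PB, so R = B + (0, -7.6) = (41.400, -7.6000). On A1, B sits at bearing 90° from R; a 149° counterclockwise sweep puts M at bearing 239°, so M = R + 7.6·(cos 239°, sin 239°) = (37.486, -14.114). Tangency of A1 to MK means the radius RM is perpendicular to MK, so MK runs along (−sin 239°, cos 239°); with |MK| = 36.7, K = (68.944, -33.016). Then cos ∠RKM = KR·KM / (|KR||KM|), giving 11.700°.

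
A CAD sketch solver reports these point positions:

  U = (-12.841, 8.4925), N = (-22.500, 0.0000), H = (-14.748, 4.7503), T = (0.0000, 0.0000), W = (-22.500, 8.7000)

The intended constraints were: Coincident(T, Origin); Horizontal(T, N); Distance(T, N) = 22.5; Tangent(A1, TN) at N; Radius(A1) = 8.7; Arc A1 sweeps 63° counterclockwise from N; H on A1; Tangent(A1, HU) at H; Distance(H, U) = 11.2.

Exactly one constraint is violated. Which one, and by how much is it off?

Distance(H, U) = 11.2 — off by 7.00.

T = (0.00, 0.00) ✓; T.y = 0.00, N.y = 0.00 ✓; |TN| = 22.50 ✓; ∠(WN, NT) = 90.00° ✓; |WN| = 8.700 ✓; bearing(W→H) − bearing(W→N) = 63.00° ✓; |WH| = 8.700 ✓; ∠(WH, HU) = 90.00° ✓; |HU| = 4.200 ✗.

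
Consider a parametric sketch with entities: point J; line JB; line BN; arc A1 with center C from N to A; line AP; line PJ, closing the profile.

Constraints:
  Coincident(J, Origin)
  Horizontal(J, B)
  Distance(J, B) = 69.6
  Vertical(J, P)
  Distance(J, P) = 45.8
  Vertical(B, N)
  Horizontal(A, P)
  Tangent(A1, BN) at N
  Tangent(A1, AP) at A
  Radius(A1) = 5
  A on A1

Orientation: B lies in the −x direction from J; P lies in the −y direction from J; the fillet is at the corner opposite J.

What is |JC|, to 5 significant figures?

76.405

J and P share the same x with |JP| = 45.8 and P on the −y side, so P = (0.0000, -45.800). The virtual corner opposite J is at (-69.600, -45.800). A1 meets BN tangentially, so CN is at right angles to BN and tangency of A1 to AP means the radius CA is perpendicular to AP, with radius 5.0, so the center C sits 5.0 in from both sides at C = (-64.600, -40.800). Then |JC| = |C − J| = 76.405.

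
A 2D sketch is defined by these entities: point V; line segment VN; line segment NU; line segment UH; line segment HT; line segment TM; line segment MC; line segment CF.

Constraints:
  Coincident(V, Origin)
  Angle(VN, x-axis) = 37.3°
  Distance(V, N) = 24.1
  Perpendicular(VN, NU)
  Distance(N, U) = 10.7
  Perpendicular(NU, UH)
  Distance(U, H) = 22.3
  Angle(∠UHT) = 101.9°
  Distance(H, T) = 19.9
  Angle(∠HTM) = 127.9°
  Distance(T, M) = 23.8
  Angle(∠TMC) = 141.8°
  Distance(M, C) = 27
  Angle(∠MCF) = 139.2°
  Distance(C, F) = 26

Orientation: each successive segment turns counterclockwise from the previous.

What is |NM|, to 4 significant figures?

29.12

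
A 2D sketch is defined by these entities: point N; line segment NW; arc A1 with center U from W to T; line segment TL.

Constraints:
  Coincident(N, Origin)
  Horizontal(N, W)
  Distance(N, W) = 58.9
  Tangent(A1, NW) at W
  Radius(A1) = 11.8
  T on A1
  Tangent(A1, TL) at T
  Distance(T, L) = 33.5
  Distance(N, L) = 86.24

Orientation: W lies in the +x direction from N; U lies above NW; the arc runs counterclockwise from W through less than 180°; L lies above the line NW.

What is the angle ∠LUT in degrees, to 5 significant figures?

70.596°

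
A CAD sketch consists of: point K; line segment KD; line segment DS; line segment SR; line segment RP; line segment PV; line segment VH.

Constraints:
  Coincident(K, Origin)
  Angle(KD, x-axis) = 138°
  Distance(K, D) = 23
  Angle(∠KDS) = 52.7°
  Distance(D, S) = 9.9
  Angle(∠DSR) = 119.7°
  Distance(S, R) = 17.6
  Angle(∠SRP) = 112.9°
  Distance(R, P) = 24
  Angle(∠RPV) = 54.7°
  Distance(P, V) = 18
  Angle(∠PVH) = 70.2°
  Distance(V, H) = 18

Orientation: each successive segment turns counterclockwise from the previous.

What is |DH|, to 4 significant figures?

24.50

K is at the origin; KD runs at 138.0° with length 23.0, so D = (-17.09, 15.39). ∠KDS = 52.7° gives DS at -94.70° from the x-axis; with |DS| = 9.9, S = (-17.90, 5.523). ∠DSR = 119.7° gives SR at -34.40° from the x-axis; with |SR| = 17.6, R = (-3.382, -4.420). ∠SRP = 112.9° gives RP at 32.70° from the x-axis; with |RP| = 24.0, P = (16.81, 8.546). ∠RPV = 54.7° gives PV at 158.0° from the x-axis; with |PV| = 18.0, V = (0.1254, 15.29). ∠PVH = 70.2° gives VH at -92.20° from the x-axis; with |VH| = 18.0, H = (-0.5656, -2.698). Then |DH| = |H − D| = 24.50.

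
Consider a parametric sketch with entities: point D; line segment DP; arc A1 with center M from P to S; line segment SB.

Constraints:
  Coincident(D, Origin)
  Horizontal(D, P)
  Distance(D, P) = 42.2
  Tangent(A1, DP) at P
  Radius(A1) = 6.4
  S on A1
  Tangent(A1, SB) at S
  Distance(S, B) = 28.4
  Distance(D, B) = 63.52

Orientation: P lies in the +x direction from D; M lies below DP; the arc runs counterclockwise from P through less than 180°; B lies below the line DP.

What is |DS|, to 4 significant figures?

38.52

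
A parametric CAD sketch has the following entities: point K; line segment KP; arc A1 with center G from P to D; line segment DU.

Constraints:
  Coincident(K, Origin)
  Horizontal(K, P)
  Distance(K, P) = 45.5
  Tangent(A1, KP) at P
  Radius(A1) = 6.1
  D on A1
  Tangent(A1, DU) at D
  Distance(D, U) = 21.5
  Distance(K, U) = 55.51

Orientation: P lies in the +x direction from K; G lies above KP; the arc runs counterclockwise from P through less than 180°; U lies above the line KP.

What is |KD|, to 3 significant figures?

52.0

K is at the origin; K and P share the same y with |KP| = 45.5 and P on the +x side, so P = (45.5, 0.00). Since A1 is tangent to KP there, GP ⟂ KP, so G = P + (0, 6.1) = (45.5, 6.10). Since GD ⟂ DU (tangency), |GU| = √(6.1² + 21.5²) = 22.3 regardless of where D sits on A1. So U lies on both circle(K, 55.51) and circle(G, 22.3); the above-KP intersection is U = (47.7, 28.3). D is the foot of the tangent from U: D = (51.5, 7.17).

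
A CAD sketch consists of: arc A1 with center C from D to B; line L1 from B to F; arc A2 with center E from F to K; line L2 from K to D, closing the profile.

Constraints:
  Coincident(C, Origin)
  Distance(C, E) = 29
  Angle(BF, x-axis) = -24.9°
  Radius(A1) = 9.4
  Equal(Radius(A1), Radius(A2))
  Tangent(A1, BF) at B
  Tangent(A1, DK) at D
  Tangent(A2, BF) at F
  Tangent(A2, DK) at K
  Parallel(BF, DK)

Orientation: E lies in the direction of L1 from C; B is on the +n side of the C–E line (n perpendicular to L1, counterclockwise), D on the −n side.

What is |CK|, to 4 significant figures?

30.49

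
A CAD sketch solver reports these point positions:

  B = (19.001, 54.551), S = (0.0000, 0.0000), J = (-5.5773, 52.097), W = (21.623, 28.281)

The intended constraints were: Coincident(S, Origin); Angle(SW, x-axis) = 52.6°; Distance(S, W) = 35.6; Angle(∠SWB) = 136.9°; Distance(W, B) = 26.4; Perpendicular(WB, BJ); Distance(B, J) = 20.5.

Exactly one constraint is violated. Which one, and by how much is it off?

Distance(B, J) = 20.5 — off by 4.20.

S = (0.00, 0.00) ✓; SW at 52.60° ✓; |SW| = 35.60 ✓; ∠SWB = 136.9° ✓; |WB| = 26.40 ✓; ∠(WB, BJ) = 90.00° ✓; |BJ| = 24.70 ✗.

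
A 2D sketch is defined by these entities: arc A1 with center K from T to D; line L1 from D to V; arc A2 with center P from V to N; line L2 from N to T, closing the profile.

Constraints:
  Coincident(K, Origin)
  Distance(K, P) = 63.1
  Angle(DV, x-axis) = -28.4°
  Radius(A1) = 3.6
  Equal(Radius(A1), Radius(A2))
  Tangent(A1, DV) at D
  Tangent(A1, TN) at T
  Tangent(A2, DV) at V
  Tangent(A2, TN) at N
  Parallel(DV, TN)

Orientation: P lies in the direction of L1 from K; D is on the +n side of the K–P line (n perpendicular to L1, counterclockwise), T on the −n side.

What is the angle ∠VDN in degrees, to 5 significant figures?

6.5096°

Tangency of A1 to both parallel lines with radius 3.6 puts D and T at K ± 3.6·n: D = (1.7122, 3.1667), T = (-1.7122, -3.1667). Equal radii place V and N the same way about P: V = P + 3.6·n = (57.218, -26.845), N = P − 3.6·n = (53.794, -33.179). Then cos ∠VDN = DV·DN / (|DV||DN|), giving 6.5096°.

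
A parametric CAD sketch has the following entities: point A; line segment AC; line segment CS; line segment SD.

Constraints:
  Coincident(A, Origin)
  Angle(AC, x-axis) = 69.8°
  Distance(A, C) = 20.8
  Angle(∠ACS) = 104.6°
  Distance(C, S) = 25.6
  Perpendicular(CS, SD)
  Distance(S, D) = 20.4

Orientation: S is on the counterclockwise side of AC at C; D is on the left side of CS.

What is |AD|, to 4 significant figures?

30.84

∠ACS = 104.6°, so CS runs at 69.8° + (180° − 104.6°) = 145.2° from the x-axis; with |CS| = 25.6, S = C + 25.6·(cos 145.2°, sin 145.2°) = (-13.84, 34.13). CS is perpendicular to SD; with |SD| = 20.4 on the left of CS, D = S + 20.4·(-0.5707, -0.8211) = (-25.48, 17.38). Then |AD| = |D − A| = 30.84.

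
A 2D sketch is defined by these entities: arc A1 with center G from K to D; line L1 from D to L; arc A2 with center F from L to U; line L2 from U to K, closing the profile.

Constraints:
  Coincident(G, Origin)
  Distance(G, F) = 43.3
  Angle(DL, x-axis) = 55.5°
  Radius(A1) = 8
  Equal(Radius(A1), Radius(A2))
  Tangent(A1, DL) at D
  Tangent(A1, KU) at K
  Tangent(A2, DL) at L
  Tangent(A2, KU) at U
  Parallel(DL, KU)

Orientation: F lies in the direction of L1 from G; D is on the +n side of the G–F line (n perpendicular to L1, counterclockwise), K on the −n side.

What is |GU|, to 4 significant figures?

44.03

The slot axis is L1's direction at 55.5°, so u = (cos 55.5°, sin 55.5°) = (0.5664, 0.8241) and n = (−sin 55.5°, cos 55.5°) = (-0.8241, 0.5664). G is at the origin and F lies 43.3 along u from G, so F = 43.3·u = (24.53, 35.68). Tangency of A1 to both parallel lines with radius 8.0 puts D and K at G ± 8.0·n: D = (-6.593, 4.531), K = (6.593, -4.531). Equal radii place L and U the same way about F: L = F + 8.0·n = (17.93, 40.22), U = F − 8.0·n = (31.12, 31.15). Then |GU| = |U − G| = 44.03.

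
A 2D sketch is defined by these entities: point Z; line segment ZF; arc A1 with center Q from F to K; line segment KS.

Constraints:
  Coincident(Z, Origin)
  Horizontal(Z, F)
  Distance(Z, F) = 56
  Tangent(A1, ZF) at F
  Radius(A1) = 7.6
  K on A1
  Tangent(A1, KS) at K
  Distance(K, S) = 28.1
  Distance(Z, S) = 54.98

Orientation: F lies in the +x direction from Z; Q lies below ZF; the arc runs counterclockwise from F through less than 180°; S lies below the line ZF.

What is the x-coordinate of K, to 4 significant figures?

48.53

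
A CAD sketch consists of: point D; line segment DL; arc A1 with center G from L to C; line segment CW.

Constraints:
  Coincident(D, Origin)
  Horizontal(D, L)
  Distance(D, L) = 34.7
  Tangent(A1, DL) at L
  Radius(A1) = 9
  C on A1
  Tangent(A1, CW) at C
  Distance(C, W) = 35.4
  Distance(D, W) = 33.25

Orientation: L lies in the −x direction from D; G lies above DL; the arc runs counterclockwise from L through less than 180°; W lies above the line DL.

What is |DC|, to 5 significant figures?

27.638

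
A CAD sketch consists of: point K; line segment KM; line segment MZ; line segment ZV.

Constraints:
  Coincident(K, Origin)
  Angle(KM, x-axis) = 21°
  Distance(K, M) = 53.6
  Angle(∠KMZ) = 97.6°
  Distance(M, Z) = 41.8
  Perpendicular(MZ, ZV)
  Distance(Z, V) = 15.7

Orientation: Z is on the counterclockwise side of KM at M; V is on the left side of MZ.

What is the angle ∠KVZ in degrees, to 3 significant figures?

127°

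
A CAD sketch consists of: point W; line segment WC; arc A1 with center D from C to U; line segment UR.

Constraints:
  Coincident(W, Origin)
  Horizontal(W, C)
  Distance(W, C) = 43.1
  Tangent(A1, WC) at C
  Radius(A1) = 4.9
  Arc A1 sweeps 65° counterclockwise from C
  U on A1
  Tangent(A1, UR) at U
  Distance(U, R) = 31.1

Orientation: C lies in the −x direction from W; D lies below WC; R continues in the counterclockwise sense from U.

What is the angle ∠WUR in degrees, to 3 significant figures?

118°

W is at the origin; WC is horizontal with |WC| = 43.1 and C on the −x side, so C = (-43.1, 0.00). The tangent condition forces DC to be normal to WC, so D = C + (0, -4.9) = (-43.1, -4.90). On A1, C sits at bearing 90° from D; a 65° counterclockwise sweep puts U at bearing 155°, so U = D + 4.9·(cos 155°, sin 155°) = (-47.5, -2.83). The tangent condition forces DU to be normal to UR, so UR runs along (−sin 155°, cos 155°); with |UR| = 31.1, R = (-60.7, -31.0). Then cos ∠WUR = UW·UR / (|UW||UR|), giving 118°.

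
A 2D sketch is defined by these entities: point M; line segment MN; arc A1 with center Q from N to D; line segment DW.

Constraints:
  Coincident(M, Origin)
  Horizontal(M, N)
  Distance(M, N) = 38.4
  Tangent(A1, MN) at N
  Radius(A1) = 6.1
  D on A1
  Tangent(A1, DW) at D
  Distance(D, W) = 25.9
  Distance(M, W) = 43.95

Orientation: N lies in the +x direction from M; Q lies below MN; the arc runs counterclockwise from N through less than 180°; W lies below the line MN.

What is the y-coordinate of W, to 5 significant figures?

-31.542

Checks: |MN| = 38.40 ✓; |QD| = 6.100 ✓; ∠(QD, DW) = 90.00° ✓; |DW| = 25.90 ✓; |MW| = 43.95 ✓.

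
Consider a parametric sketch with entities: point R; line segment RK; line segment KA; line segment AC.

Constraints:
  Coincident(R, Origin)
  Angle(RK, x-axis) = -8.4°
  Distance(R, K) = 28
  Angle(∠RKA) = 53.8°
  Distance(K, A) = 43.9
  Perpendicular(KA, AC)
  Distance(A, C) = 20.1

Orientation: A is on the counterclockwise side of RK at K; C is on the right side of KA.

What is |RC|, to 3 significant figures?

50.7

R is at the origin; RK runs at -8.4° with length 28.0, so K = 28.0·(cos -8.4°, sin -8.4°) = (27.7, -4.09). ∠RKA = 53.8°, so KA runs at -8.4° + (180° − 53.8°) = 118° from the x-axis; with |KA| = 43.9, A = K + 43.9·(cos 118°, sin 118°) = (7.23, 34.7). KA ⟂ AC; with |AC| = 20.1 on the right of KA, C = A + 20.1·(0.885, 0.466) = (25.0, 44.1). Then |RC| = |C − R| = 50.7.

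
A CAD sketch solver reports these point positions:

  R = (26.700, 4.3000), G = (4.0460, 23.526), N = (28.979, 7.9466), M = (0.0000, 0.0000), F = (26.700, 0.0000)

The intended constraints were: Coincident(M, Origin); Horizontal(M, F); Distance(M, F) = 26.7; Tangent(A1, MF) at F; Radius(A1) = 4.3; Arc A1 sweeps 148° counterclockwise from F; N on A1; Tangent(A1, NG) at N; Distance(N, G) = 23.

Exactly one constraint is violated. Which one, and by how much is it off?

Distance(N, G) = 23 — off by 6.40.

M = (0.00, 0.00) ✓; M.y = 0.00, F.y = 0.00 ✓; |MF| = 26.70 ✓; ∠(RF, FM) = 90.00° ✓; |RF| = 4.300 ✓; bearing(R→N) − bearing(R→F) = 148.0° ✓; |RN| = 4.300 ✓; ∠(RN, NG) = 90.00° ✓; |NG| = 29.40 ✗.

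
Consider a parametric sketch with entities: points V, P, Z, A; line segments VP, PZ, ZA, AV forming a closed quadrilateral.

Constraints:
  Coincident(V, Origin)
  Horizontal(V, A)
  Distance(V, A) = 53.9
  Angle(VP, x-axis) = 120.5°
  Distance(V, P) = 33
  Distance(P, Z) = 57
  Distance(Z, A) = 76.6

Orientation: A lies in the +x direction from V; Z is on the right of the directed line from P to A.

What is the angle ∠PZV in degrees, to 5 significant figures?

30.589°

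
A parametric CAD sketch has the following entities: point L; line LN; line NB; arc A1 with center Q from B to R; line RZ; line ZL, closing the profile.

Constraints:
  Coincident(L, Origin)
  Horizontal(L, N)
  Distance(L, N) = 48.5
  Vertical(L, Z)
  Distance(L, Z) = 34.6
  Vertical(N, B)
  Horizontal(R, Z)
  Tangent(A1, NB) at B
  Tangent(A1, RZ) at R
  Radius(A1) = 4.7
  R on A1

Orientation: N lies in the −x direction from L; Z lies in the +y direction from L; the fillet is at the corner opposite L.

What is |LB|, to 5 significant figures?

56.976

L is at the origin; L and N share the same y with |LN| = 48.5 and N on the −x side, so N = (-48.500, 0.0000). LZ is vertical with |LZ| = 34.6 and Z on the +y side, so Z = (0.0000, 34.600). The virtual corner opposite L is at (-48.500, 34.600). A1 meets NB tangentially, so QB is at right angles to NB and the tangent condition forces QR to be normal to RZ, with radius 4.7, so the center Q sits 4.7 in from both sides at Q = (-43.800, 29.900). That places the tangent points at B = (-48.500, 29.900) on NB and R = (-43.800, 34.600) on RZ. Then |LB| = |B − L| = 56.976.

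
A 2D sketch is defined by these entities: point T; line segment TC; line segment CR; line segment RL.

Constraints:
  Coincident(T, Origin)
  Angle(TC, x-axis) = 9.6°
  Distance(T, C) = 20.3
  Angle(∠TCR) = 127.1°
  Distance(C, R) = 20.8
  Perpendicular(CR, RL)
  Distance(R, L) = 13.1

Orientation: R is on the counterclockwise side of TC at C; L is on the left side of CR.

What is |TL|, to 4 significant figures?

33.19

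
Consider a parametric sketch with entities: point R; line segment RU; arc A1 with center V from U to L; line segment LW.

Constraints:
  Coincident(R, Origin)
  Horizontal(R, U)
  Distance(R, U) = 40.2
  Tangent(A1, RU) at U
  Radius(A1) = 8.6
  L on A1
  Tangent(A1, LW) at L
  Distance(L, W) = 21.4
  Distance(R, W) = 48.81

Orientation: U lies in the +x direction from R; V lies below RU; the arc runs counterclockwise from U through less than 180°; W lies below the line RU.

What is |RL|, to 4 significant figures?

33.65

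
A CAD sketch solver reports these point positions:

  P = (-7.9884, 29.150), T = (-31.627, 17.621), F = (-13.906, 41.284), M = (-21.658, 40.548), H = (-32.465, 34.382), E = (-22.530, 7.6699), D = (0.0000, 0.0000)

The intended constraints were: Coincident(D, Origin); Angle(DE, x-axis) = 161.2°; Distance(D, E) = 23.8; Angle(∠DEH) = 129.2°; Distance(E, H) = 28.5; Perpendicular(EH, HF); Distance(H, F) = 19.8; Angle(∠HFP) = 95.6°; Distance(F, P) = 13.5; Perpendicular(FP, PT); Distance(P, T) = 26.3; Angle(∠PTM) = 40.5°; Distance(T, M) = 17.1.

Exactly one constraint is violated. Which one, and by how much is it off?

Distance(T, M) = 17.1 — off by 7.90.

D = (0.00, 0.00) ✓; DE at 161.2° ✓; |DE| = 23.80 ✓; ∠DEH = 129.2° ✓; |EH| = 28.50 ✓; ∠(EH, HF) = 90.00° ✓; |HF| = 19.80 ✓; ∠HFP = 95.60° ✓; |FP| = 13.50 ✓; ∠(FP, PT) = 90.00° ✓; |PT| = 26.30 ✓; ∠PTM = 40.50° ✓; |TM| = 25.00 ✗.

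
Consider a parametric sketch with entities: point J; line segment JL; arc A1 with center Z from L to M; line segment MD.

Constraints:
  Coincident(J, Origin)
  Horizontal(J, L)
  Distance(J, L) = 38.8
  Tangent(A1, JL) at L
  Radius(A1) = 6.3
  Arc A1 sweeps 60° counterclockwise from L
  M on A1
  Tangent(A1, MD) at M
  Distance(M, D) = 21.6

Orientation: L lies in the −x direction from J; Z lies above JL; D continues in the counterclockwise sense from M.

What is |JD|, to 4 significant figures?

31.40

On A1, L sits at bearing -90° from Z; a 60° counterclockwise sweep puts M at bearing -30°, so M = Z + 6.3·(cos -30°, sin -30°) = (-33.34, 3.150). Since A1 is tangent to MD there, ZM ⟂ MD, so MD runs along (−sin -30°, cos -30°); with |MD| = 21.6, D = (-22.54, 21.86). Then |JD| = |D − J| = 31.40.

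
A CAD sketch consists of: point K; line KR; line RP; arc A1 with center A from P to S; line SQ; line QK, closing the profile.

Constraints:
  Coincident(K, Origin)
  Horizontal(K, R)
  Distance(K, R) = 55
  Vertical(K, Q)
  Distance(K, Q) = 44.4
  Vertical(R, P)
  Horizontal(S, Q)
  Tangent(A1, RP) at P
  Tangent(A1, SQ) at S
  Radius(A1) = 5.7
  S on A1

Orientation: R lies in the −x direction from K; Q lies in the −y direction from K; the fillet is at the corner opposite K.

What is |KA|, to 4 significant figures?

62.68

KQ is vertical with |KQ| = 44.4 and Q on the −y side, so Q = (0.000, -44.40). The virtual corner opposite K is at (-55.00, -44.40). The tangent condition forces AP to be normal to RP and A1 meets SQ tangentially, so AS is at right angles to SQ, with radius 5.7, so the center A sits 5.7 in from both sides at A = (-49.30, -38.70). Then |KA| = |A − K| = 62.68.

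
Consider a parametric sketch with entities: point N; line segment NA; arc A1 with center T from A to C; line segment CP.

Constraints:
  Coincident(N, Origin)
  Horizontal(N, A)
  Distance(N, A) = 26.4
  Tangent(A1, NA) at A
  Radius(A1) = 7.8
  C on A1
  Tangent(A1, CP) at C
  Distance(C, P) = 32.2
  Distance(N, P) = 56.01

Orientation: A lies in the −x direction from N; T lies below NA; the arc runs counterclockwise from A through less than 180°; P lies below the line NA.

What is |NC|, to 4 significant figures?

34.45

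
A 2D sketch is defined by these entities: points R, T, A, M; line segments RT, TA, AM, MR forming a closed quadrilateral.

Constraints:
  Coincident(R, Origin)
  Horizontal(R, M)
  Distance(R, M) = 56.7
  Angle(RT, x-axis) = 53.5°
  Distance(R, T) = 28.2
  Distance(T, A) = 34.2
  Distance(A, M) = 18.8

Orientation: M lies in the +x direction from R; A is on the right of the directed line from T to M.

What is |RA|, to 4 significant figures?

38.51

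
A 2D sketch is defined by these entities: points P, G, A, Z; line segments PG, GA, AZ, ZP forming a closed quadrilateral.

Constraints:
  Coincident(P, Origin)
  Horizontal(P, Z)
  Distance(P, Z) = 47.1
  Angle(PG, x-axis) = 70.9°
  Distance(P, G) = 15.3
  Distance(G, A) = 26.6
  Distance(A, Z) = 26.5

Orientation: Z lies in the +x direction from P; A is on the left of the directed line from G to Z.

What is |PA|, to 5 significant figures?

37.235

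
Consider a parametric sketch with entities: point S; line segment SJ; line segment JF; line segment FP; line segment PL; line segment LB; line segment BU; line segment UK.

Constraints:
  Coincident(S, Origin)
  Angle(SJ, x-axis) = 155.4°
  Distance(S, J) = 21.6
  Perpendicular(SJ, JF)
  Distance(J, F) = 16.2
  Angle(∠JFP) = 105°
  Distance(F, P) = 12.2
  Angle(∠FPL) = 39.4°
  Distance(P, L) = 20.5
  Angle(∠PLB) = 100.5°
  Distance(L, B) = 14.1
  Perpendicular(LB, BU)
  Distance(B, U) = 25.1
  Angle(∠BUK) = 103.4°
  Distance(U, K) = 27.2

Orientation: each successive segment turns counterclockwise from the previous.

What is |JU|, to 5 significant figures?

31.482

∠PLB = 100.5° gives LB at -179.50° from the x-axis; with |LB| = 14.1, B = (-34.994, 6.4858). LB ⟂ BU, so BU runs at -89.500°; with |BU| = 25.1, U = (-34.775, -18.613). Then |JU| = |U − J| = 31.482.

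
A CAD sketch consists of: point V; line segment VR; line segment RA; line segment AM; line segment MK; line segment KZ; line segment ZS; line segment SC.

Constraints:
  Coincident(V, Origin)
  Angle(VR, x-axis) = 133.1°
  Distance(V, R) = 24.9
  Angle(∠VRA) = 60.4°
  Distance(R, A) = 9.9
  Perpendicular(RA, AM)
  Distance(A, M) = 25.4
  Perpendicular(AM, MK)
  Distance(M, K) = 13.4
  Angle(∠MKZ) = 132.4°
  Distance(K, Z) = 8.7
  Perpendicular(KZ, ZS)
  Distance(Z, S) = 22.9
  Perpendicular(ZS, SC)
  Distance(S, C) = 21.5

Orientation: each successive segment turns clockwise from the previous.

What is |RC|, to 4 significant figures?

29.37

V is at the origin; VR runs at 133.1° with length 24.9, so R = (-17.01, 18.18). ∠VRA = 60.4° gives RA at 13.50° from the x-axis; with |RA| = 9.9, A = (-7.387, 20.49). RA ⟂ AM, so AM runs at -76.50°; with |AM| = 25.4, M = (-1.458, -4.206). The perpendicularity gives MK at right angles to AM, so MK runs at -166.5°; with |MK| = 13.4, K = (-14.49, -7.334). ∠MKZ = 132.4° gives KZ at 145.9° from the x-axis; with |KZ| = 8.7, Z = (-21.69, -2.457). KZ is perpendicular to ZS, so ZS runs at 55.90°; with |ZS| = 22.9, S = (-8.853, 16.51). The perpendicularity gives SC at right angles to ZS, so SC runs at -34.10°; with |SC| = 21.5, C = (8.951, 4.452). Then |RC| = |C − R| = 29.37.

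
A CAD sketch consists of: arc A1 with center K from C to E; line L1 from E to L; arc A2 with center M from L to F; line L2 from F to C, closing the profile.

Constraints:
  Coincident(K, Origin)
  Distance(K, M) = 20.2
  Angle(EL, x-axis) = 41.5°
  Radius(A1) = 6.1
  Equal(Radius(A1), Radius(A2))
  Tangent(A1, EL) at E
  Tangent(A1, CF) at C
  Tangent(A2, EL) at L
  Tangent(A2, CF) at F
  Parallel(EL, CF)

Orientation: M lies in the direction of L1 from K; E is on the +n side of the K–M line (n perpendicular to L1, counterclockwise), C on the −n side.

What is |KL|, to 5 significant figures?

21.101

The slot axis is L1's direction at 41.5°, so u = (cos 41.5°, sin 41.5°) = (0.74896, 0.66262) and n = (−sin 41.5°, cos 41.5°) = (-0.66262, 0.74896). K is at the origin and M lies 20.2 along u from K, so M = 20.2·u = (15.129, 13.385). Tangency of A1 to both parallel lines with radius 6.1 puts E and C at K ± 6.1·n: E = (-4.0420, 4.5686), C = (4.0420, -4.5686). Equal radii place L and F the same way about M: L = M + 6.1·n = (11.087, 17.954), F = M − 6.1·n = (19.171, 8.8163). Then |KL| = |L − K| = 21.101.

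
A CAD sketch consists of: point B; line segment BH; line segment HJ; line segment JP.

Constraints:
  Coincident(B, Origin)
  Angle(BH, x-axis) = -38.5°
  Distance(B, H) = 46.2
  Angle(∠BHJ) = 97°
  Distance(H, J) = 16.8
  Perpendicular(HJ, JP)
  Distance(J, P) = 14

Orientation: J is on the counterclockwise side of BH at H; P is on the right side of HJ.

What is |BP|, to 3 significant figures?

63.9

∠BHJ = 97.0°, so HJ runs at -38.5° + (180° − 97.0°) = 44.5° from the x-axis; with |HJ| = 16.8, J = H + 16.8·(cos 44.5°, sin 44.5°) = (48.1, -17.0). HJ is perpendicular to JP; with |JP| = 14.0 on the right of HJ, P = J + 14.0·(0.701, -0.713) = (58.0, -27.0). Then |BP| = |P − B| = 63.9.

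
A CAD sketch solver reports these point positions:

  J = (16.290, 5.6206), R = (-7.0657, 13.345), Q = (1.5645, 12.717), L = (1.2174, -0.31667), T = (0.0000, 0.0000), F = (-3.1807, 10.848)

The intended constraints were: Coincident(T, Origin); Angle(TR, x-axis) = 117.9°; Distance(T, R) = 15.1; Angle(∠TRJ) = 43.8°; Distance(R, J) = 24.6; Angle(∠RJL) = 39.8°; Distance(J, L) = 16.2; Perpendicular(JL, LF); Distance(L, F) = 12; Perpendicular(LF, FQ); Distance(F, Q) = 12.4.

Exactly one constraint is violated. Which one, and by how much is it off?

Distance(F, Q) = 12.4 — off by 7.30.

T = (0.00, 0.00) ✓; TR at 117.9° ✓; |TR| = 15.10 ✓; ∠TRJ = 43.80° ✓; |RJ| = 24.60 ✓; ∠RJL = 39.80° ✓; |JL| = 16.20 ✓; ∠(JL, LF) = 90.00° ✓; |LF| = 12.00 ✓; ∠(LF, FQ) = 90.00° ✓; |FQ| = 5.100 ✗.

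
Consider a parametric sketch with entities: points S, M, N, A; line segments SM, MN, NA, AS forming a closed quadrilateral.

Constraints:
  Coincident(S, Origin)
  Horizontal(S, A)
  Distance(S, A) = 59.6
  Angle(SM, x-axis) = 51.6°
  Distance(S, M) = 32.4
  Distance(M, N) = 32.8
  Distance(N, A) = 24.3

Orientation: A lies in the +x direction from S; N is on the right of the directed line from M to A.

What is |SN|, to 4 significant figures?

35.74

Checks: |MN| = 32.80 ✓; |NA| = 24.30 ✓.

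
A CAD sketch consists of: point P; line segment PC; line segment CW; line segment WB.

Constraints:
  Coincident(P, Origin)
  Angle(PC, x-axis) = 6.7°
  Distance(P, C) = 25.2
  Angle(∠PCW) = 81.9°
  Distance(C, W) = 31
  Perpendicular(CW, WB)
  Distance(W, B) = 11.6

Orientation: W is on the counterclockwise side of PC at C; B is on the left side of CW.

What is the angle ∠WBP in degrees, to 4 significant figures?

115.9°

P is at the origin; PC runs at 6.7° with length 25.2, so C = 25.2·(cos 6.7°, sin 6.7°) = (25.03, 2.940). ∠PCW = 81.9°, so CW runs at 6.7° + (180° − 81.9°) = 104.8° from the x-axis; with |CW| = 31.0, W = C + 31.0·(cos 104.8°, sin 104.8°) = (17.11, 32.91). CW is perpendicular to WB; with |WB| = 11.6 on the left of CW, B = W + 11.6·(-0.9668, -0.2554) = (5.894, 29.95). Then cos ∠WBP = BW·BP / (|BW||BP|), giving 115.9°.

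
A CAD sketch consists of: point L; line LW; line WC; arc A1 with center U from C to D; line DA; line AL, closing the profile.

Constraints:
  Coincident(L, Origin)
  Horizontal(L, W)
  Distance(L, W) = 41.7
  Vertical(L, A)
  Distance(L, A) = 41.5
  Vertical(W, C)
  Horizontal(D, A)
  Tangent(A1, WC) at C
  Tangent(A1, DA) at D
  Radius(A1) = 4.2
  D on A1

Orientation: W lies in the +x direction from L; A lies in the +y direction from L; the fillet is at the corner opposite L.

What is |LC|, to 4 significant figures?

55.95

L is at the origin; L and W share the same y with |LW| = 41.7 and W on the +x side, so W = (41.70, 0.000). LA is vertical with |LA| = 41.5 and A on the +y side, so A = (0.000, 41.50). The virtual corner opposite L is at (41.70, 41.50). The tangent condition forces UC to be normal to WC and A1 meets DA tangentially, so UD is at right angles to DA, with radius 4.2, so the center U sits 4.2 in from both sides at U = (37.50, 37.30). That places the tangent points at C = (41.70, 37.30) on WC and D = (37.50, 41.50) on DA. Then |LC| = |C − L| = 55.95.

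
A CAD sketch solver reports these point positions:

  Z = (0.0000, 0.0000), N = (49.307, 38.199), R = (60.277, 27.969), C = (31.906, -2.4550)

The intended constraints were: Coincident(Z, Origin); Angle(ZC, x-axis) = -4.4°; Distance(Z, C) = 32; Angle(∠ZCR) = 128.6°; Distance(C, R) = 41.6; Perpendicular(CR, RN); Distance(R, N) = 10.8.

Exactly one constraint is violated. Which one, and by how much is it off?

Distance(R, N) = 10.8 — off by 4.20.

Z = (0.00, 0.00) ✓; ZC at -4.400° ✓; |ZC| = 32.00 ✓; ∠ZCR = 128.6° ✓; |CR| = 41.60 ✓; ∠(CR, RN) = 90.00° ✓; |RN| = 15.00 ✗.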